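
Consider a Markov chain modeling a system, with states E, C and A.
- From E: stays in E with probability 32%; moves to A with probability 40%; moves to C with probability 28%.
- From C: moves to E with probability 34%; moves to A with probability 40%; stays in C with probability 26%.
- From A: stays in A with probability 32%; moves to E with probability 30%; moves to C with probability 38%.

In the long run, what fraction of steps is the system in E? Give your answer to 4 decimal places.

0.3188

Let the stationary distribution be π with π = πP and π_1 + π_2 + π_3 = 1.
π_1 = 0.32·π_1 + 0.34·π_2 + 0.3·π_3
π_2 = 0.28·π_1 + 0.26·π_2 + 0.38·π_3
Solving with the normalization constraint gives π = (0.3188, 0.3108, 0.3704).
So the stationary probability of E is 0.3188.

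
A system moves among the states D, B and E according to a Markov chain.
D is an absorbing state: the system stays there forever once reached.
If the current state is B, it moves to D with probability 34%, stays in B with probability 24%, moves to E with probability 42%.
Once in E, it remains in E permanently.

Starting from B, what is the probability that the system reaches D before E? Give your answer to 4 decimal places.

Let h(s) be the probability of absorption at D starting from transient state s. Then h(D) = 1 and h(E) = 0. By first-step analysis:
h(B) = 0.34·1 + 0.24·h(B) + 0.42·0
Solving: h(B) = 0.4474.
Starting from B, the probability is 0.4474.

0.4474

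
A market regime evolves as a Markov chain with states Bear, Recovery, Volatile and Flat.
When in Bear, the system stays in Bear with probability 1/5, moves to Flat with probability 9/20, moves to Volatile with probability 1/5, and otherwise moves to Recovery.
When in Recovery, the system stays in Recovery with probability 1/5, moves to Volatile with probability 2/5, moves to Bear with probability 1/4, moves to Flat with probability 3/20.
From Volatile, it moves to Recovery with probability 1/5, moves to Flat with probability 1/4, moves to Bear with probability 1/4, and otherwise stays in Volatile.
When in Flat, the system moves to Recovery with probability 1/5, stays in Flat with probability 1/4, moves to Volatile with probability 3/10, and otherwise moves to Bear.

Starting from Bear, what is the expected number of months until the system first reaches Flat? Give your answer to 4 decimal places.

Let t(s) be the expected number of months to first reach Flat from state s, with t(Flat) = 0. Conditioning on the first month:
t(Bear) = 1 + 0.2·t(Bear) + 0.15·t(Recovery) + 0.2·t(Volatile)
t(Recovery) = 1 + 0.25·t(Bear) + 0.2·t(Recovery) + 0.4·t(Volatile)
t(Volatile) = 1 + 0.25·t(Bear) + 0.2·t(Recovery) + 0.3·t(Volatile)
Solving: t(Bear) = 2.8864, t(Recovery) = 3.9453, t(Volatile) = 3.5867.
Expected months from Bear to Flat: 2.8864.

2.8864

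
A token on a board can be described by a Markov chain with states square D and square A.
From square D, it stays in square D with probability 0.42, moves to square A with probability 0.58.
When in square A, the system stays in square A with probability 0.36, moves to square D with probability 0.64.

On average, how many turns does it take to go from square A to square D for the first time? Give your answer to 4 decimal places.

Let t(s) be the expected number of turns to first reach square D from state s, with t(square D) = 0. Conditioning on the first turn:
t(square A) = 1 + 0.36·t(square A)
Solving: t(square A) = 1.5625.
Expected turns from square A to square D: 1.5625.

1.5625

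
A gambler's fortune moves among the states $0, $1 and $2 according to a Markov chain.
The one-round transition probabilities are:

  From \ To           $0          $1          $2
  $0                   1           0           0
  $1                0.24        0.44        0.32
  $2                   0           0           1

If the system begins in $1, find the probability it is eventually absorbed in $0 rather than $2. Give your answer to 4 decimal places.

Let h(s) be the probability of absorption at $0 starting from transient state s. Then h($0) = 1 and h($2) = 0. By first-step analysis:
h($1) = 0.24·1 + 0.44·h($1) + 0.32·0
Solving: h($1) = 0.4286.
Starting from $1, the probability is 0.4286.

0.4286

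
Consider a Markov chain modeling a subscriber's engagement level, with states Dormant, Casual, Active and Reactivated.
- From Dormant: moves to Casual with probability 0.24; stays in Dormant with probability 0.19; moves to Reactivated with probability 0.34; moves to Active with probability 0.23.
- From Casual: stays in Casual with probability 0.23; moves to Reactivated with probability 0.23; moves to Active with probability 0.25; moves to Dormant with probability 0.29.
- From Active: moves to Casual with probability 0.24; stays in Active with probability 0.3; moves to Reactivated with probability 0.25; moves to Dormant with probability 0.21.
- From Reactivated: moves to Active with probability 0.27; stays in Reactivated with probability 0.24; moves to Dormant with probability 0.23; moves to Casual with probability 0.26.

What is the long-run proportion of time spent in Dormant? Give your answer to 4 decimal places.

0.2301

Let the stationary distribution be π with π = πP and π_1 + π_2 + π_3 + π_4 = 1.
π_1 = 0.19·π_1 + 0.29·π_2 + 0.21·π_3 + 0.23·π_4
π_2 = 0.24·π_1 + 0.23·π_2 + 0.24·π_3 + 0.26·π_4
π_3 = 0.23·π_1 + 0.25·π_2 + 0.3·π_3 + 0.27·π_4
Solving with the normalization constraint gives π = (0.2301, 0.2428, 0.2639, 0.2632).
So the stationary probability of Dormant is 0.2301.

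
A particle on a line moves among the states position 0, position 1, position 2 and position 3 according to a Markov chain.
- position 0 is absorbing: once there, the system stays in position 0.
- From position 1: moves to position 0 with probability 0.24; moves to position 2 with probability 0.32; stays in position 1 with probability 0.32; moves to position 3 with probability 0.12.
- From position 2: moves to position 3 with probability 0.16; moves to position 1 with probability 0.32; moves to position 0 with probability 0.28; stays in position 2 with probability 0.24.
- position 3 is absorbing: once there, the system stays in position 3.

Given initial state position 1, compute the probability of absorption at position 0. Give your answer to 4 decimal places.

0.6564

Let h(s) be the probability of absorption at position 0 starting from transient state s. Then h(position 0) = 1 and h(position 3) = 0. By first-step analysis:
h(position 1) = 0.24·1 + 0.32·h(position 1) + 0.32·h(position 2) + 0.12·0
h(position 2) = 0.28·1 + 0.32·h(position 1) + 0.24·h(position 2) + 0.16·0
Solving: h(position 1) = 0.6564, h(position 2) = 0.6448.
Starting from position 1, the probability is 0.6564.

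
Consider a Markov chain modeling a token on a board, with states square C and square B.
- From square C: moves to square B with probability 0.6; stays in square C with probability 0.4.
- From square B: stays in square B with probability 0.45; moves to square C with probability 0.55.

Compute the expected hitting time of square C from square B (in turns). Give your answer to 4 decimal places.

Let t(s) be the expected number of turns to first reach square C from state s, with t(square C) = 0. Conditioning on the first turn:
t(square B) = 1 + 0.45·t(square B)
Solving: t(square B) = 1.8182.
Expected turns from square B to square C: 1.8182.

1.8182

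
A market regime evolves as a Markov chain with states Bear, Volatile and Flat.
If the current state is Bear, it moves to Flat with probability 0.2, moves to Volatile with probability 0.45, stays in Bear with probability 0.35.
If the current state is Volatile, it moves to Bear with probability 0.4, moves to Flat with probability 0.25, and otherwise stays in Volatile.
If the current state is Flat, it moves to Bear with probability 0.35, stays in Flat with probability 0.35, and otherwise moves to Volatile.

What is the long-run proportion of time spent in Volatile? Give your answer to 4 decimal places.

Let the stationary distribution be π with π = πP and π_1 + π_2 + π_3 = 1.
π_1 = 0.35·π_1 + 0.4·π_2 + 0.35·π_3
π_2 = 0.45·π_1 + 0.35·π_2 + 0.3·π_3
Solving with the normalization constraint gives π = (0.3687, 0.3740, 0.2573).
So the stationary probability of Volatile is 0.3740.

0.3740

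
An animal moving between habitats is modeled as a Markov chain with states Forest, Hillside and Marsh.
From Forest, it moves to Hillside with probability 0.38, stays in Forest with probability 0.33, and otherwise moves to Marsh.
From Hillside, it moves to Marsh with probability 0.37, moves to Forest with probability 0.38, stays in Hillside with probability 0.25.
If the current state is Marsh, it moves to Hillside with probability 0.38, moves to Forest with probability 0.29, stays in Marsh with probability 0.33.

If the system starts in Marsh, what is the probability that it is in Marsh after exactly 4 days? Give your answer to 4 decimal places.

0.3302

Propagate the distribution vector 4 days from Marsh.
After 0 days: (0.0000, 0.0000, 1.0000)
After 1 day: (0.2900, 0.3800, 0.3300)
After 2 days: (0.3358, 0.3306, 0.3336)
After 3 days: (0.3332, 0.3370, 0.3298)
After 4 days: (0.3337, 0.3362, 0.3302)
P(in Marsh after 4 days) = 0.3302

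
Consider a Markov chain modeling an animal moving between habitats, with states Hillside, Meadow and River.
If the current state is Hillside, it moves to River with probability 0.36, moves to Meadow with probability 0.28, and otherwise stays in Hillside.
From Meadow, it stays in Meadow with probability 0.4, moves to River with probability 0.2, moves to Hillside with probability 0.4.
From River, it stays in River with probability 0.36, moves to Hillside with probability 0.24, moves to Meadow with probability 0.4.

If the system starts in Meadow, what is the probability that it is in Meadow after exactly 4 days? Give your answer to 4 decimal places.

0.3594

Propagate the distribution vector 4 days from Meadow.
After 0 days: (0.0000, 1.0000, 0.0000)
After 1 day: (0.4000, 0.4000, 0.2000)
After 2 days: (0.3520, 0.3520, 0.2960)
After 3 days: (0.3386, 0.3578, 0.3037)
After 4 days: (0.3379, 0.3594, 0.3028)
P(in Meadow after 4 days) = 0.3594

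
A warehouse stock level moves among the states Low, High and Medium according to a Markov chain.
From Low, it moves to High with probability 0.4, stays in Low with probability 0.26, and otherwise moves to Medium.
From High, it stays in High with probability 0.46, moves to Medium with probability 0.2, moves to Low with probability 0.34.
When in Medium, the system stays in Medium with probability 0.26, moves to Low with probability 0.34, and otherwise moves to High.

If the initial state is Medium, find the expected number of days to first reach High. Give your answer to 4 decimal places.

2.5000

Let t(s) be the expected number of days to first reach High from state s, with t(High) = 0. Conditioning on the first day:
t(Low) = 1 + 0.26·t(Low) + 0.34·t(Medium)
t(Medium) = 1 + 0.34·t(Low) + 0.26·t(Medium)
Solving: t(Low) = 2.5000, t(Medium) = 2.5000.
Expected days from Medium to High: 2.5000.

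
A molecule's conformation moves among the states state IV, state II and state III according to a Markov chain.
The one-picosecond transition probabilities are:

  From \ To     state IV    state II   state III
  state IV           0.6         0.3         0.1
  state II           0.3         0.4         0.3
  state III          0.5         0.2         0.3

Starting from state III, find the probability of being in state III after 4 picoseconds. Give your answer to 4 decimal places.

Propagate the distribution vector 4 picoseconds from state III.
After 0 picoseconds: (0.0000, 0.0000, 1.0000)
After 1 picosecond: (0.5000, 0.2000, 0.3000)
After 2 picoseconds: (0.5100, 0.2900, 0.2000)
After 3 picoseconds: (0.4930, 0.3090, 0.1980)
After 4 picoseconds: (0.4875, 0.3111, 0.2014)
P(in state III after 4 picoseconds) = 0.2014

0.2014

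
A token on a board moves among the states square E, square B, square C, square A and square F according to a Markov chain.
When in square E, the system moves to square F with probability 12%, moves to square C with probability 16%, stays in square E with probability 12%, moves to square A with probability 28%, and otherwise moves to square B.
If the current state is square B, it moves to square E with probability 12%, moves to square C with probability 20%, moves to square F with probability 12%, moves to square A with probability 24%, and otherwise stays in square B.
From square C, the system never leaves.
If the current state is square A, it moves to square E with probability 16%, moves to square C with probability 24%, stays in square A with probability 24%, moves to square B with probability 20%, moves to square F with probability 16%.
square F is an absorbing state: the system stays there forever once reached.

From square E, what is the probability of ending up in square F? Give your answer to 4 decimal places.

Let h(s) be the probability of absorption at square F starting from transient state s. Then h(square F) = 1 and h(square C) = 0. By first-step analysis:
h(square E) = 0.12·h(square E) + 0.32·h(square B) + 0.16·0 + 0.28·h(square A) + 0.12·1
h(square B) = 0.12·h(square E) + 0.32·h(square B) + 0.2·0 + 0.24·h(square A) + 0.12·1
h(square A) = 0.16·h(square E) + 0.2·h(square B) + 0.24·0 + 0.24·h(square A) + 0.16·1
Solving: h(square E) = 0.4041, h(square B) = 0.3882, h(square A) = 0.3977.
Starting from square E, the probability is 0.4041.

0.4041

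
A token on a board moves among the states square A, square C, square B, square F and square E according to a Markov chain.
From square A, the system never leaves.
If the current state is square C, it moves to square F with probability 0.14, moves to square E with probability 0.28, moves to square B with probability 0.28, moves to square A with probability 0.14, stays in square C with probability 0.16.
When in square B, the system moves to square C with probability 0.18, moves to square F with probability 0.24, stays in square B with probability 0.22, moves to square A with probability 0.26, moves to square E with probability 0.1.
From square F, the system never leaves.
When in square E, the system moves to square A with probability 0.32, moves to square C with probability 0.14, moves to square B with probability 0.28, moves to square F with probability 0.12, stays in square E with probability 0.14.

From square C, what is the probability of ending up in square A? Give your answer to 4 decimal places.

Let h(s) be the probability of absorption at square A starting from transient state s. Then h(square A) = 1 and h(square F) = 0. By first-step analysis:
h(square C) = 0.14·1 + 0.16·h(square C) + 0.28·h(square B) + 0.14·0 + 0.28·h(square E)
h(square B) = 0.26·1 + 0.18·h(square C) + 0.22·h(square B) + 0.24·0 + 0.1·h(square E)
h(square E) = 0.32·1 + 0.14·h(square C) + 0.28·h(square B) + 0.12·0 + 0.14·h(square E)
Solving: h(square C) = 0.5621, h(square B) = 0.5453, h(square E) = 0.6411.
Starting from square C, the probability is 0.5621.

0.5621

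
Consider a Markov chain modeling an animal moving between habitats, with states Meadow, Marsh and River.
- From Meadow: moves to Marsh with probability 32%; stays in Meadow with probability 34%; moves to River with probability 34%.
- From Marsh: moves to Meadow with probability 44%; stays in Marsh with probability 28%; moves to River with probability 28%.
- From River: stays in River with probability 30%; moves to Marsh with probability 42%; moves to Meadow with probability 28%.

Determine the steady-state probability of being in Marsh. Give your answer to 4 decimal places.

0.3373

Let the stationary distribution be π with π = πP and π_1 + π_2 + π_3 = 1.
π_1 = 0.34·π_1 + 0.44·π_2 + 0.28·π_3
π_2 = 0.32·π_1 + 0.28·π_2 + 0.42·π_3
Solving with the normalization constraint gives π = (0.3553, 0.3373, 0.3075).
So the stationary probability of Marsh is 0.3373.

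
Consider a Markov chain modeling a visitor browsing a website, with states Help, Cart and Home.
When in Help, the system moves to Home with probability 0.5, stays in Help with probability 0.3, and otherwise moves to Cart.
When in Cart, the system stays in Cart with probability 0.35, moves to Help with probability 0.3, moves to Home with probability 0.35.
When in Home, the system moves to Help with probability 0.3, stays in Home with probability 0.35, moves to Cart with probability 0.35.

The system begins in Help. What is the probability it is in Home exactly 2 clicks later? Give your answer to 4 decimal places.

0.3950

Sum over the intermediate state after 1 click:
P = P(Help→Help)·P(Help→Home) + P(Help→Cart)·P(Cart→Home) + P(Help→Home)·P(Home→Home)
  = 0.3×0.5 + 0.2×0.35 + 0.5×0.35
  = 0.1500 + 0.0700 + 0.1750 = 0.3950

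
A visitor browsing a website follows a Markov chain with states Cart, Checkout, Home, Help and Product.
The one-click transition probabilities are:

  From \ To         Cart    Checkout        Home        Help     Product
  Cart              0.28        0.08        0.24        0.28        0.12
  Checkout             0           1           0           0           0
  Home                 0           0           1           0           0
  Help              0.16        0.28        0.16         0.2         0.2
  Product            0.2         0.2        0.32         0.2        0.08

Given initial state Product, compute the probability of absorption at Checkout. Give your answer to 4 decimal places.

Let h(s) be the probability of absorption at Checkout starting from transient state s. Then h(Checkout) = 1 and h(Home) = 0. By first-step analysis:
h(Cart) = 0.28·h(Cart) + 0.08·1 + 0.24·0 + 0.28·h(Help) + 0.12·h(Product)
h(Help) = 0.16·h(Cart) + 0.28·1 + 0.16·0 + 0.2·h(Help) + 0.2·h(Product)
h(Product) = 0.2·h(Cart) + 0.2·1 + 0.32·0 + 0.2·h(Help) + 0.08·h(Product)
Solving: h(Cart) = 0.3875, h(Help) = 0.5318, h(Product) = 0.4172.
Starting from Product, the probability is 0.4172.

0.4172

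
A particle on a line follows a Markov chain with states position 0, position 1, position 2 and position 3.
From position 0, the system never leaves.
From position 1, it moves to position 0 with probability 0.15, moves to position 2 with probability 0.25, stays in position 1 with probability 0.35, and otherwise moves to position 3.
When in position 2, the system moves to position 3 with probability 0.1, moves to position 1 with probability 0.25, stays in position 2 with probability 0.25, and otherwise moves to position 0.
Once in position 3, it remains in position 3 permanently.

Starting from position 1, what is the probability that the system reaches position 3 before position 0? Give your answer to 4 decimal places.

Let h(s) be the probability of absorption at position 3 starting from transient state s. Then h(position 3) = 1 and h(position 0) = 0. By first-step analysis:
h(position 1) = 0.15·0 + 0.35·h(position 1) + 0.25·h(position 2) + 0.25·1
h(position 2) = 0.4·0 + 0.25·h(position 1) + 0.25·h(position 2) + 0.1·1
Solving: h(position 1) = 0.5000, h(position 2) = 0.3000.
Starting from position 1, the probability is 0.5000.

0.5000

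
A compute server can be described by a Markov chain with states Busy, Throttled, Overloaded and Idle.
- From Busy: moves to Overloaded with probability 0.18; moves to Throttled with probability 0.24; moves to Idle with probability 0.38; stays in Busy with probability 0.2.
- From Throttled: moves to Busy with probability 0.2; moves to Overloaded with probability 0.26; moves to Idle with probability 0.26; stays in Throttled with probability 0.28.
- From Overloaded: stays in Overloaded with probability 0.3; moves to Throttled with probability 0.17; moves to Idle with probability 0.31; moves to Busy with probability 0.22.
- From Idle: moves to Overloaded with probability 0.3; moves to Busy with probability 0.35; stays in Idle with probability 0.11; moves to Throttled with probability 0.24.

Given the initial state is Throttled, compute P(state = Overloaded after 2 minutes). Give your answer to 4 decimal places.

Propagate the distribution vector 2 minutes from Throttled.
After 0 minutes: (0.0000, 1.0000, 0.0000, 0.0000)
After 1 minute: (0.2000, 0.2800, 0.2600, 0.2600)
After 2 minutes: (0.2442, 0.2330, 0.2648, 0.2580)
P(in Overloaded after 2 minutes) = 0.2648

0.2648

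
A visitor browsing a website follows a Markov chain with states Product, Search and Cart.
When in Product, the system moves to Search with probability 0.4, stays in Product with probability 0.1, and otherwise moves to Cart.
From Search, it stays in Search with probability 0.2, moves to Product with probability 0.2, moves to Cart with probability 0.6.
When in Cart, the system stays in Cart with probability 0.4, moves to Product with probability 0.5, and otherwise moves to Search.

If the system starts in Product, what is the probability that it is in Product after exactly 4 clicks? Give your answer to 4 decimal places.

0.3091

Propagate the distribution vector 4 clicks from Product.
After 0 clicks: (1.0000, 0.0000, 0.0000)
After 1 click: (0.1000, 0.4000, 0.5000)
After 2 clicks: (0.3400, 0.1700, 0.4900)
After 3 clicks: (0.3130, 0.2190, 0.4680)
After 4 clicks: (0.3091, 0.2158, 0.4751)
P(in Product after 4 clicks) = 0.3091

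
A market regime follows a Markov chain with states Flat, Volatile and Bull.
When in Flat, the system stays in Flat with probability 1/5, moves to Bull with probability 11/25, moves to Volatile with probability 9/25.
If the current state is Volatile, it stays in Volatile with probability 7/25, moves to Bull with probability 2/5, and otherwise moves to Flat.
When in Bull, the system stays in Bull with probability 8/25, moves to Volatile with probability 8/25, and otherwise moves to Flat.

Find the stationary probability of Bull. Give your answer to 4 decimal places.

0.3815

Let the stationary distribution be π with π = πP and π_1 + π_2 + π_3 = 1.
π_1 = 0.2·π_1 + 0.32·π_2 + 0.36·π_3
π_2 = 0.36·π_1 + 0.28·π_2 + 0.32·π_3
Solving with the normalization constraint gives π = (0.2993, 0.3192, 0.3815).
So the stationary probability of Bull is 0.3815.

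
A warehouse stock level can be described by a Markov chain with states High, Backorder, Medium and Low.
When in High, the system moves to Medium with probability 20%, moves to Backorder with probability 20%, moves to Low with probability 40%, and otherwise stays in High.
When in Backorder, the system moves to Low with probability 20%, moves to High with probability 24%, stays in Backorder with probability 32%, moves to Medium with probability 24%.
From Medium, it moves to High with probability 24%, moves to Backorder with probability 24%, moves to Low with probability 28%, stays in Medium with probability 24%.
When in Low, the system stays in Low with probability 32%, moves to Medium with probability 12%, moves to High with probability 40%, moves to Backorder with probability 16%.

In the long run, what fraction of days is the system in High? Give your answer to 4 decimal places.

0.2781

Let the stationary distribution be π with π = πP and π_1 + π_2 + π_3 + π_4 = 1.
π_1 = 0.2·π_1 + 0.24·π_2 + 0.24·π_3 + 0.4·π_4
π_2 = 0.2·π_1 + 0.32·π_2 + 0.24·π_3 + 0.16·π_4
π_3 = 0.2·π_1 + 0.24·π_2 + 0.24·π_3 + 0.12·π_4
Solving with the normalization constraint gives π = (0.2781, 0.2220, 0.1919, 0.3079).
So the stationary probability of High is 0.2781.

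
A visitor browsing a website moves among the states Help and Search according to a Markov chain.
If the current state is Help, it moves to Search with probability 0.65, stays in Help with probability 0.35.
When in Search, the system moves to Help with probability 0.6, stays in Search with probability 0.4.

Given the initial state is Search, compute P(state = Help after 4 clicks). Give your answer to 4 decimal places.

0.4781

Propagate the distribution vector 4 clicks from Search.
After 0 clicks: (0.0000, 1.0000)
After 1 click: (0.6000, 0.4000)
After 2 clicks: (0.4500, 0.5500)
After 3 clicks: (0.4875, 0.5125)
After 4 clicks: (0.4781, 0.5219)
P(in Help after 4 clicks) = 0.4781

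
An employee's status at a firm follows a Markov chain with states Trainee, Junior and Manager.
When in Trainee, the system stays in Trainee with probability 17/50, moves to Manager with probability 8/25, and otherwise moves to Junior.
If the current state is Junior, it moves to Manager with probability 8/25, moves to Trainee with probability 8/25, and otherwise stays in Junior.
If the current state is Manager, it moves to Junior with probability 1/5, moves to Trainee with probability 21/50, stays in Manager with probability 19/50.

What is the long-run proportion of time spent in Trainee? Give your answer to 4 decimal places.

Let the stationary distribution be π with π = πP and π_1 + π_2 + π_3 = 1.
π_1 = 0.34·π_1 + 0.32·π_2 + 0.42·π_3
π_2 = 0.34·π_1 + 0.36·π_2 + 0.2·π_3
Solving with the normalization constraint gives π = (0.3613, 0.2983, 0.3404).
So the stationary probability of Trainee is 0.3613.

0.3613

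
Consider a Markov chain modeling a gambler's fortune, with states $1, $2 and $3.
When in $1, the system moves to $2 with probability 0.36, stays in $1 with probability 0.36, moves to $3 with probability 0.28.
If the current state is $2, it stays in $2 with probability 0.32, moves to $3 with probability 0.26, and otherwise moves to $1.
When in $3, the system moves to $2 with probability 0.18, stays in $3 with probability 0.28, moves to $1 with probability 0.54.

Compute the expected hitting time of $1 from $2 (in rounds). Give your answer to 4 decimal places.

2.2132

Let t(s) be the expected number of rounds to first reach $1 from state s, with t($1) = 0. Conditioning on the first round:
t($2) = 1 + 0.32·t($2) + 0.26·t($3)
t($3) = 1 + 0.18·t($2) + 0.28·t($3)
Solving: t($2) = 2.2132, t($3) = 1.9422.
Expected rounds from $2 to $1: 2.2132.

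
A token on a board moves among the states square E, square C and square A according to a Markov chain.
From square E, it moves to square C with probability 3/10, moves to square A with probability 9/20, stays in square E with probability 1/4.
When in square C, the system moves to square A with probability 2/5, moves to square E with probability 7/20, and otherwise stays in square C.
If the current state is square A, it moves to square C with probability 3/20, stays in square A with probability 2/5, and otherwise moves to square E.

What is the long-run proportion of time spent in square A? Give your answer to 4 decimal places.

0.4178

Let the stationary distribution be π with π = πP and π_1 + π_2 + π_3 = 1.
π_1 = 0.25·π_1 + 0.35·π_2 + 0.45·π_3
π_2 = 0.3·π_1 + 0.25·π_2 + 0.15·π_3
Solving with the normalization constraint gives π = (0.3562, 0.2260, 0.4178).
So the stationary probability of square A is 0.4178.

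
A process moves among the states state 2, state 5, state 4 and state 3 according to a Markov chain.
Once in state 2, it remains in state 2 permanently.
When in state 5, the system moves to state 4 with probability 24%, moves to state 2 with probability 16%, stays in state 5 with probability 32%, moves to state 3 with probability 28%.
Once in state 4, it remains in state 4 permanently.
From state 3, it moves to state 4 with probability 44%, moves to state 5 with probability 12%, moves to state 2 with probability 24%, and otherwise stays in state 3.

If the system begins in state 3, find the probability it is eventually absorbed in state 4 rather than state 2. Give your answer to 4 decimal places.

0.6426

Let h(s) be the probability of absorption at state 4 starting from transient state s. Then h(state 4) = 1 and h(state 2) = 0. By first-step analysis:
h(state 5) = 0.16·0 + 0.32·h(state 5) + 0.24·1 + 0.28·h(state 3)
h(state 3) = 0.24·0 + 0.12·h(state 5) + 0.44·1 + 0.2·h(state 3)
Solving: h(state 5) = 0.6176, h(state 3) = 0.6426.
Starting from state 3, the probability is 0.6426.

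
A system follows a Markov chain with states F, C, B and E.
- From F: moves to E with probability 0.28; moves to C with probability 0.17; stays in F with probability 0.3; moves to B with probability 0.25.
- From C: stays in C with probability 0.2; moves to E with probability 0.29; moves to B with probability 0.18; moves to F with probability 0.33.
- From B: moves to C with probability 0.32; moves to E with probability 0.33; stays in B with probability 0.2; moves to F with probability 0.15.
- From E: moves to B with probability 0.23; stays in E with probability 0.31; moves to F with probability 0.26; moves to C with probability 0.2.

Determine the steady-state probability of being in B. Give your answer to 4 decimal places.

Let the stationary distribution be π with π = πP and π_1 + π_2 + π_3 + π_4 = 1.
π_1 = 0.3·π_1 + 0.33·π_2 + 0.15·π_3 + 0.26·π_4
π_2 = 0.17·π_1 + 0.2·π_2 + 0.32·π_3 + 0.2·π_4
π_3 = 0.25·π_1 + 0.18·π_2 + 0.2·π_3 + 0.23·π_4
Solving with the normalization constraint gives π = (0.2618, 0.2183, 0.2178, 0.3021).
So the stationary probability of B is 0.2178.

0.2178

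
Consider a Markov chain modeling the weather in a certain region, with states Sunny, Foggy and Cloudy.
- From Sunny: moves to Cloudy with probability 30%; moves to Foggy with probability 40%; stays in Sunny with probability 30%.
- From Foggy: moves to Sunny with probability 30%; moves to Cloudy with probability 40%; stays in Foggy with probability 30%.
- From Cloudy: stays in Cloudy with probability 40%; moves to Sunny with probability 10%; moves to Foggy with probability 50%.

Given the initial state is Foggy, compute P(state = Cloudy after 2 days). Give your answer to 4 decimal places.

0.3700

Sum over the intermediate state after 1 day:
P = P(Foggy→Sunny)·P(Sunny→Cloudy) + P(Foggy→Foggy)·P(Foggy→Cloudy) + P(Foggy→Cloudy)·P(Cloudy→Cloudy)
  = 0.3×0.3 + 0.3×0.4 + 0.4×0.4
  = 0.0900 + 0.1200 + 0.1600 = 0.3700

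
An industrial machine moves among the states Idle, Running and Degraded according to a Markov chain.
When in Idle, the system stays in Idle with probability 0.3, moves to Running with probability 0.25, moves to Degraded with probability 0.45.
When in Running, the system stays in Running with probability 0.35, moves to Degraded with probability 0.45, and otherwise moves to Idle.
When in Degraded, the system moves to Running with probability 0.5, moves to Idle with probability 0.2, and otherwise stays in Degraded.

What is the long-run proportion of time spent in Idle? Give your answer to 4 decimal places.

0.2222

Let the stationary distribution be π with π = πP and π_1 + π_2 + π_3 = 1.
π_1 = 0.3·π_1 + 0.2·π_2 + 0.2·π_3
π_2 = 0.25·π_1 + 0.35·π_2 + 0.5·π_3
Solving with the normalization constraint gives π = (0.2222, 0.3865, 0.3913).
So the stationary probability of Idle is 0.2222.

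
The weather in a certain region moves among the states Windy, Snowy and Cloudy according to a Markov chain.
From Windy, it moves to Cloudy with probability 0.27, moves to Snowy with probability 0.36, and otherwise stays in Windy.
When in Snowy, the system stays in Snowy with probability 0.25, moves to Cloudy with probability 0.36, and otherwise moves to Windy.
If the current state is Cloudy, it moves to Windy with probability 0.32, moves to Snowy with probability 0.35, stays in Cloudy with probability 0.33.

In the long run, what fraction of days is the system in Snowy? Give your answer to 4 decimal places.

0.3215

Let the stationary distribution be π with π = πP and π_1 + π_2 + π_3 = 1.
π_1 = 0.37·π_1 + 0.39·π_2 + 0.32·π_3
π_2 = 0.36·π_1 + 0.25·π_2 + 0.35·π_3
Solving with the normalization constraint gives π = (0.3605, 0.3215, 0.3180).
So the stationary probability of Snowy is 0.3215.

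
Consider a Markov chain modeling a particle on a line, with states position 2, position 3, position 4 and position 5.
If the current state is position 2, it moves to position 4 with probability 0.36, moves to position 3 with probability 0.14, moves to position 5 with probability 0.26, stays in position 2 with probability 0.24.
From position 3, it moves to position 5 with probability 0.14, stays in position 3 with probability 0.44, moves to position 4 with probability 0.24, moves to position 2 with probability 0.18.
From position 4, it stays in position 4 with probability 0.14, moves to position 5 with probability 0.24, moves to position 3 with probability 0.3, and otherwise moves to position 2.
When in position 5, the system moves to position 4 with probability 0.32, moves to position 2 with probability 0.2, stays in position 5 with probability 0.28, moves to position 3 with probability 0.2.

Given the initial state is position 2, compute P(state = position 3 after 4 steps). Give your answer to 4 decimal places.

Propagate the distribution vector 4 steps from position 2.
After 0 steps: (1.0000, 0.0000, 0.0000, 0.0000)
After 1 step: (0.2400, 0.1400, 0.3600, 0.2600)
After 2 steps: (0.2500, 0.2552, 0.2536, 0.2412)
After 3 steps: (0.2353, 0.2716, 0.2639, 0.2291)
After 4 steps: (0.2357, 0.2775, 0.2602, 0.2267)
P(in position 3 after 4 steps) = 0.2775

0.2775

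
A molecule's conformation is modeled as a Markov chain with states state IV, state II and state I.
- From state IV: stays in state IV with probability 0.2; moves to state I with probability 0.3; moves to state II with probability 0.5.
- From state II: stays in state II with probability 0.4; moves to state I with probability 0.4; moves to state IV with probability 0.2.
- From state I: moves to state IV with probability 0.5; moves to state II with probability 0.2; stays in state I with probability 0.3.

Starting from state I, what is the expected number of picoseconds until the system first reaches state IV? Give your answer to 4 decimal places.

2.3529

Let t(s) be the expected number of picoseconds to first reach state IV from state s, with t(state IV) = 0. Conditioning on the first picosecond:
t(state II) = 1 + 0.4·t(state II) + 0.4·t(state I)
t(state I) = 1 + 0.2·t(state II) + 0.3·t(state I)
Solving: t(state II) = 3.2353, t(state I) = 2.3529.
Expected picoseconds from state I to state IV: 2.3529.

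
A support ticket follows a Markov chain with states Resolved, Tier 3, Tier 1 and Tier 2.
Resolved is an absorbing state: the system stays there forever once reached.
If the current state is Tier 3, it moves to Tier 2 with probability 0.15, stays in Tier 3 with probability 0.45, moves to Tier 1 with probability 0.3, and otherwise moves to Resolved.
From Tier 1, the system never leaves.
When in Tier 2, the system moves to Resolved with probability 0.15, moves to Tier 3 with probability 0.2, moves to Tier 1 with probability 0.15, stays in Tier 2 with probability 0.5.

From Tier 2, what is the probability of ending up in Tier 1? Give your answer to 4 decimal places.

0.5816

Let h(s) be the probability of absorption at Tier 1 starting from transient state s. Then h(Tier 1) = 1 and h(Resolved) = 0. By first-step analysis:
h(Tier 3) = 0.1·0 + 0.45·h(Tier 3) + 0.3·1 + 0.15·h(Tier 2)
h(Tier 2) = 0.15·0 + 0.2·h(Tier 3) + 0.15·1 + 0.5·h(Tier 2)
Solving: h(Tier 3) = 0.7041, h(Tier 2) = 0.5816.
Starting from Tier 2, the probability is 0.5816.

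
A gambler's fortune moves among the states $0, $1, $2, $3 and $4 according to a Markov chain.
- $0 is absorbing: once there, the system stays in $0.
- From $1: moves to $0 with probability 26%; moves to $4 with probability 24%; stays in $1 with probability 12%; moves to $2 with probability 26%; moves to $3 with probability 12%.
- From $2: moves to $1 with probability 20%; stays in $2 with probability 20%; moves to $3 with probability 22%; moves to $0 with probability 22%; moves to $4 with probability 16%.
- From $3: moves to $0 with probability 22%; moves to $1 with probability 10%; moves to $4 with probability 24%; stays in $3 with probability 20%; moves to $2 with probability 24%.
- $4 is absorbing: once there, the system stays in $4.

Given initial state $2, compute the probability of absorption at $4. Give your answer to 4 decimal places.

Let h(s) be the probability of absorption at $4 starting from transient state s. Then h($4) = 1 and h($0) = 0. By first-step analysis:
h($1) = 0.26·0 + 0.12·h($1) + 0.26·h($2) + 0.12·h($3) + 0.24·1
h($2) = 0.22·0 + 0.2·h($1) + 0.2·h($2) + 0.22·h($3) + 0.16·1
h($3) = 0.22·0 + 0.1·h($1) + 0.24·h($2) + 0.2·h($3) + 0.24·1
Solving: h($1) = 0.4748, h($2) = 0.4551, h($3) = 0.4959.
Starting from $2, the probability is 0.4551.

0.4551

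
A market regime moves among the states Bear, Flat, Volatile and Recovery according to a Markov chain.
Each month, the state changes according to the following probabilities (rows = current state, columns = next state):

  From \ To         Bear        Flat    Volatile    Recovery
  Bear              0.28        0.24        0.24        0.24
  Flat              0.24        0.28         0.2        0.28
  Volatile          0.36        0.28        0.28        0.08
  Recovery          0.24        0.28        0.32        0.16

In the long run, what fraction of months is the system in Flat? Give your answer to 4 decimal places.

0.2687

Let the stationary distribution be π with π = πP and π_1 + π_2 + π_3 + π_4 = 1.
π_1 = 0.28·π_1 + 0.24·π_2 + 0.36·π_3 + 0.24·π_4
π_2 = 0.24·π_1 + 0.28·π_2 + 0.28·π_3 + 0.28·π_4
π_3 = 0.24·π_1 + 0.2·π_2 + 0.28·π_3 + 0.32·π_4
Solving with the normalization constraint gives π = (0.2819, 0.2687, 0.2550, 0.1944).
So the stationary probability of Flat is 0.2687.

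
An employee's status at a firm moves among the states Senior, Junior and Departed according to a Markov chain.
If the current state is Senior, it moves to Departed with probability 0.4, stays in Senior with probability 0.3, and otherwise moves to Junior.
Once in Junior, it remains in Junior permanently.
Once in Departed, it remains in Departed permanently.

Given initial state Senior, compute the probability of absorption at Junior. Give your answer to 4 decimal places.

Let h(s) be the probability of absorption at Junior starting from transient state s. Then h(Junior) = 1 and h(Departed) = 0. By first-step analysis:
h(Senior) = 0.3·h(Senior) + 0.3·1 + 0.4·0
Solving: h(Senior) = 0.4286.
Starting from Senior, the probability is 0.4286.

0.4286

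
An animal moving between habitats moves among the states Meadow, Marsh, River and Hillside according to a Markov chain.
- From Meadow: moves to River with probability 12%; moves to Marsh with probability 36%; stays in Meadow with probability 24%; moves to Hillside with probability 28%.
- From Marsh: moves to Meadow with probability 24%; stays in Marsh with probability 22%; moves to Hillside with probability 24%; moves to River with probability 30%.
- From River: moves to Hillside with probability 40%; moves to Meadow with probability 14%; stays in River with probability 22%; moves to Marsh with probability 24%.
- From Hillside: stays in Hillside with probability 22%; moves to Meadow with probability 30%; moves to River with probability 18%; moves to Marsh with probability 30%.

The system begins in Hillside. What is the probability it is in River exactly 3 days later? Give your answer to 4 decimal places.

0.2081

Propagate the distribution vector 3 days from Hillside.
After 0 days: (0.0000, 0.0000, 0.0000, 1.0000)
After 1 day: (0.3000, 0.3000, 0.1800, 0.2200)
After 2 days: (0.2352, 0.2832, 0.2052, 0.2764)
After 3 days: (0.2361, 0.2791, 0.2081, 0.2767)
P(in River after 3 days) = 0.2081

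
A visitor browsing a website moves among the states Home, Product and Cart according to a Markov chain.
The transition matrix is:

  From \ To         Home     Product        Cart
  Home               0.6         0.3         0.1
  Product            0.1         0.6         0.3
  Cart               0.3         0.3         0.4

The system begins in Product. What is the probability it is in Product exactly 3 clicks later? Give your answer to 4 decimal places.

Propagate the distribution vector 3 clicks from Product.
After 0 clicks: (0.0000, 1.0000, 0.0000)
After 1 click: (0.1000, 0.6000, 0.3000)
After 2 clicks: (0.2100, 0.4800, 0.3100)
After 3 clicks: (0.2670, 0.4440, 0.2890)
P(in Product after 3 clicks) = 0.4440

0.4440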